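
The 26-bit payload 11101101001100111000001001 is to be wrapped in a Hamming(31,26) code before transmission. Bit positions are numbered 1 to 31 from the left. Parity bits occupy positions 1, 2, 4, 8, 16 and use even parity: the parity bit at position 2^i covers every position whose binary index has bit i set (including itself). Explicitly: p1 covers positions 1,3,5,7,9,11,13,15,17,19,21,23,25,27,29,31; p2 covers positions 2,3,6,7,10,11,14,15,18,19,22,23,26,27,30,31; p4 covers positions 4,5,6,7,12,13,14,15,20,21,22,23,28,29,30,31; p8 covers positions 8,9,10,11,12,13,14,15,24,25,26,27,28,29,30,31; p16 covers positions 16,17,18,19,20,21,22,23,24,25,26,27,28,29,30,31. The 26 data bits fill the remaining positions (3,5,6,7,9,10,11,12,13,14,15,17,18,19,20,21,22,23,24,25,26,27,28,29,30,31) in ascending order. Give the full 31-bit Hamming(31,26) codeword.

Place data bits at non-power-of-two positions: b3=1, b5=1, b6=1, b7=0, b9=1, b10=1, b11=0, b12=1, b13=0, b14=0, b15=1, b17=1, b18=0, b19=0, b20=1, b21=1, b22=1, b23=0, b24=0, b25=0, b26=0, b27=0, b28=1, b29=0, b30=0, b31=1.
p1 = XOR of data positions {3,5,7,9,11,13,15,17,19,21,23,25,27,29,31} = 1⊕1⊕0⊕1⊕0⊕0⊕1⊕1⊕0⊕1⊕0⊕0⊕0⊕0⊕1 = 1
p2 = XOR of data positions {3,6,7,10,11,14,15,18,19,22,23,26,27,30,31} = 1⊕1⊕0⊕1⊕0⊕0⊕1⊕0⊕0⊕1⊕0⊕0⊕0⊕0⊕1 = 0
p4 = XOR of data positions {5,6,7,12,13,14,15,20,21,22,23,28,29,30,31} = 1⊕1⊕0⊕1⊕0⊕0⊕1⊕1⊕1⊕1⊕0⊕1⊕0⊕0⊕1 = 1
p8 = XOR of data positions {9,10,11,12,13,14,15,24,25,26,27,28,29,30,31} = 1⊕1⊕0⊕1⊕0⊕0⊕1⊕0⊕0⊕0⊕0⊕1⊕0⊕0⊕1 = 0
p16 = XOR of data positions {17,18,19,20,21,22,23,24,25,26,27,28,29,30,31} = 1⊕0⊕0⊕1⊕1⊕1⊕0⊕0⊕0⊕0⊕0⊕1⊕0⊕0⊕1 = 0
Codeword b1..b31 = 1011110011010010100111000001001

1011110011010010100111000001001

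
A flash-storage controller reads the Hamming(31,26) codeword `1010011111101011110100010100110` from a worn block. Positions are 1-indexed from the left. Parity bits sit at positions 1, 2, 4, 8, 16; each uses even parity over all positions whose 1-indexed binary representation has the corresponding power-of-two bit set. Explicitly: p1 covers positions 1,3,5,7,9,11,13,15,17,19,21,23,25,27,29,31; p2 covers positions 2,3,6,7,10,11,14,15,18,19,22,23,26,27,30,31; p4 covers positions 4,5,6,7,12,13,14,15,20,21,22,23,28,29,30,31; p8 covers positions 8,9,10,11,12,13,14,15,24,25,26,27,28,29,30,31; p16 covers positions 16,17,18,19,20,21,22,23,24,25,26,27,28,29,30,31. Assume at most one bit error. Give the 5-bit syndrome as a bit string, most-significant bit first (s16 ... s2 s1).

00111

s1: b1⊕b3⊕b5⊕b7⊕b9⊕b11⊕b13⊕b15⊕b17⊕b19⊕b21⊕b23⊕b25⊕b27⊕b29⊕b31 = 1⊕1⊕0⊕1⊕1⊕1⊕1⊕1⊕1⊕0⊕0⊕0⊕0⊕0⊕1⊕0 = 1
s2: b2⊕b3⊕b6⊕b7⊕b10⊕b11⊕b14⊕b15⊕b18⊕b19⊕b22⊕b23⊕b26⊕b27⊕b30⊕b31 = 0⊕1⊕1⊕1⊕1⊕1⊕0⊕1⊕1⊕0⊕0⊕0⊕1⊕0⊕1⊕0 = 1
s4: b4⊕b5⊕b6⊕b7⊕b12⊕b13⊕b14⊕b15⊕b20⊕b21⊕b22⊕b23⊕b28⊕b29⊕b30⊕b31 = 0⊕0⊕1⊕1⊕0⊕1⊕0⊕1⊕1⊕0⊕0⊕0⊕0⊕1⊕1⊕0 = 1
s8: b8⊕b9⊕b10⊕b11⊕b12⊕b13⊕b14⊕b15⊕b24⊕b25⊕b26⊕b27⊕b28⊕b29⊕b30⊕b31 = 1⊕1⊕1⊕1⊕0⊕1⊕0⊕1⊕1⊕0⊕1⊕0⊕0⊕1⊕1⊕0 = 0
s16: b16⊕b17⊕b18⊕b19⊕b20⊕b21⊕b22⊕b23⊕b24⊕b25⊕b26⊕b27⊕b28⊕b29⊕b30⊕b31 = 1⊕1⊕1⊕0⊕1⊕0⊕0⊕0⊕1⊕0⊕1⊕0⊕0⊕1⊕1⊕0 = 0
Syndrome (s16...s1) = 00111 → position 7.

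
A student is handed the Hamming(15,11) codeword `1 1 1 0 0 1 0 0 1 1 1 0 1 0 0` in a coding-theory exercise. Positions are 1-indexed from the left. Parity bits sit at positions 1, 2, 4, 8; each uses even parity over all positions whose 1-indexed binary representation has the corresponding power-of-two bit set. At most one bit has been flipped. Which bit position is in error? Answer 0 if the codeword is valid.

3

s1: b1⊕b3⊕b5⊕b7⊕b9⊕b11⊕b13⊕b15 = 1⊕1⊕0⊕0⊕1⊕1⊕1⊕0 = 1
s2: b2⊕b3⊕b6⊕b7⊕b10⊕b11⊕b14⊕b15 = 1⊕1⊕1⊕0⊕1⊕1⊕0⊕0 = 1
s4: b4⊕b5⊕b6⊕b7⊕b12⊕b13⊕b14⊕b15 = 0⊕0⊕1⊕0⊕0⊕1⊕0⊕0 = 0
s8: b8⊕b9⊕b10⊕b11⊕b12⊕b13⊕b14⊕b15 = 0⊕1⊕1⊕1⊕0⊕1⊕0⊕0 = 0
Syndrome (s8...s1) = 0011 → position 3.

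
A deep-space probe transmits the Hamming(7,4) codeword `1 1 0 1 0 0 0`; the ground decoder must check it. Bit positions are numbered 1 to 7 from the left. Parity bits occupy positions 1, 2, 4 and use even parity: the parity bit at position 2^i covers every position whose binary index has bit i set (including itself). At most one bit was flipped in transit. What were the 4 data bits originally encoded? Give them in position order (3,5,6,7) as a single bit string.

s1: b1⊕b3⊕b5⊕b7 = 1⊕0⊕0⊕0 = 1
s2: b2⊕b3⊕b6⊕b7 = 1⊕0⊕0⊕0 = 1
s4: b4⊕b5⊕b6⊕b7 = 1⊕0⊕0⊕0 = 1
Syndrome (s4...s1) = 111 → position 7.
Flip bit 7: corrected codeword = 1101001
Data bits at positions 3,5,6,7: 0001

0001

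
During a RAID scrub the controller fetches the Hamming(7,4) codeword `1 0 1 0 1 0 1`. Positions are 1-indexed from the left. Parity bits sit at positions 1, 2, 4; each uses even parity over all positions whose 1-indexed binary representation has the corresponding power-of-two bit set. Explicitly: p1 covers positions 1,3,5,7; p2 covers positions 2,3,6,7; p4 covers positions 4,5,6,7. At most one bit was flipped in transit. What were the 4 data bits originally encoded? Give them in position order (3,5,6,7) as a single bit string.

s1: b1⊕b3⊕b5⊕b7 = 1⊕1⊕1⊕1 = 0
s2: b2⊕b3⊕b6⊕b7 = 0⊕1⊕0⊕1 = 0
s4: b4⊕b5⊕b6⊕b7 = 0⊕1⊕0⊕1 = 0
Syndrome (s4...s1) = 000 → position 0 (no error).
No correction needed.
Data bits at positions 3,5,6,7: 1101

1101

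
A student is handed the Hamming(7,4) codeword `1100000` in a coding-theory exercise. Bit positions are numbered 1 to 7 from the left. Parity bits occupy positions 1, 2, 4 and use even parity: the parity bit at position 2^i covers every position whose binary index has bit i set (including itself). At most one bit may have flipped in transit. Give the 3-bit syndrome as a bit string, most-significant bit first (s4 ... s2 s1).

011

s1: b1⊕b3⊕b5⊕b7 = 1⊕0⊕0⊕0 = 1
s2: b2⊕b3⊕b6⊕b7 = 1⊕0⊕0⊕0 = 1
s4: b4⊕b5⊕b6⊕b7 = 0⊕0⊕0⊕0 = 0
Syndrome (s4...s1) = 011 → position 3.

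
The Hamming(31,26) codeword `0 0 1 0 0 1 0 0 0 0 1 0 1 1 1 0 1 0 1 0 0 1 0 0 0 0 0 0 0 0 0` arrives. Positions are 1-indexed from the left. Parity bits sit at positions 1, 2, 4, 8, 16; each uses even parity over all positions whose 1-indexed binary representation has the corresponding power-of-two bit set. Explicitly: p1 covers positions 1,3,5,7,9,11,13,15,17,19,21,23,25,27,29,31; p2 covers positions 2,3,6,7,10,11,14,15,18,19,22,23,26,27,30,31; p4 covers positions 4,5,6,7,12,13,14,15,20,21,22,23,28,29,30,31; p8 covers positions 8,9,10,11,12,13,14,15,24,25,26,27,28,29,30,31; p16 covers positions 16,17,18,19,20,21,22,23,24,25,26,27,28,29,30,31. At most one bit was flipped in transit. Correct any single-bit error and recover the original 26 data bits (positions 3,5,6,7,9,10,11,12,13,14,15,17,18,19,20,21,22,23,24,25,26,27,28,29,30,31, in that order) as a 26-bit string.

10100010111101000000000000

s1: b1⊕b3⊕b5⊕b7⊕b9⊕b11⊕b13⊕b15⊕b17⊕b19⊕b21⊕b23⊕b25⊕b27⊕b29⊕b31 = 0⊕1⊕0⊕0⊕0⊕1⊕1⊕1⊕1⊕1⊕0⊕0⊕0⊕0⊕0⊕0 = 0
s2: b2⊕b3⊕b6⊕b7⊕b10⊕b11⊕b14⊕b15⊕b18⊕b19⊕b22⊕b23⊕b26⊕b27⊕b30⊕b31 = 0⊕1⊕1⊕0⊕0⊕1⊕1⊕1⊕0⊕1⊕1⊕0⊕0⊕0⊕0⊕0 = 1
s4: b4⊕b5⊕b6⊕b7⊕b12⊕b13⊕b14⊕b15⊕b20⊕b21⊕b22⊕b23⊕b28⊕b29⊕b30⊕b31 = 0⊕0⊕1⊕0⊕0⊕1⊕1⊕1⊕0⊕0⊕1⊕0⊕0⊕0⊕0⊕0 = 1
s8: b8⊕b9⊕b10⊕b11⊕b12⊕b13⊕b14⊕b15⊕b24⊕b25⊕b26⊕b27⊕b28⊕b29⊕b30⊕b31 = 0⊕0⊕0⊕1⊕0⊕1⊕1⊕1⊕0⊕0⊕0⊕0⊕0⊕0⊕0⊕0 = 0
s16: b16⊕b17⊕b18⊕b19⊕b20⊕b21⊕b22⊕b23⊕b24⊕b25⊕b26⊕b27⊕b28⊕b29⊕b30⊕b31 = 0⊕1⊕0⊕1⊕0⊕0⊕1⊕0⊕0⊕0⊕0⊕0⊕0⊕0⊕0⊕0 = 1
Syndrome (s16...s1) = 10110 → position 22.
Flip bit 22: corrected codeword = 0010010000101110101000000000000
Data bits at positions 3,5,6,7,9,10,11,12,13,14,15,17,18,19,20,21,22,23,24,25,26,27,28,29,30,31: 10100010111101000000000000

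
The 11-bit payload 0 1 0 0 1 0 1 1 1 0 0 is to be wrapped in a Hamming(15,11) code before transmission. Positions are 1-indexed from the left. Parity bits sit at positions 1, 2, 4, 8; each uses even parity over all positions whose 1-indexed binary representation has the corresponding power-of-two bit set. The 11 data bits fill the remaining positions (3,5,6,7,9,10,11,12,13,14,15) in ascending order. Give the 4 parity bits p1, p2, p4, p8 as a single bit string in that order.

Place data bits at non-power-of-two positions: b3=0, b5=1, b6=0, b7=0, b9=1, b10=0, b11=1, b12=1, b13=1, b14=0, b15=0.
p1 = XOR of data positions {3,5,7,9,11,13,15} = 0⊕1⊕0⊕1⊕1⊕1⊕0 = 0
p2 = XOR of data positions {3,6,7,10,11,14,15} = 0⊕0⊕0⊕0⊕1⊕0⊕0 = 1
p4 = XOR of data positions {5,6,7,12,13,14,15} = 1⊕0⊕0⊕1⊕1⊕0⊕0 = 1
p8 = XOR of data positions {9,10,11,12,13,14,15} = 1⊕0⊕1⊕1⊕1⊕0⊕0 = 0
Parity bits p1,p2,p4,p8 = 0110

0110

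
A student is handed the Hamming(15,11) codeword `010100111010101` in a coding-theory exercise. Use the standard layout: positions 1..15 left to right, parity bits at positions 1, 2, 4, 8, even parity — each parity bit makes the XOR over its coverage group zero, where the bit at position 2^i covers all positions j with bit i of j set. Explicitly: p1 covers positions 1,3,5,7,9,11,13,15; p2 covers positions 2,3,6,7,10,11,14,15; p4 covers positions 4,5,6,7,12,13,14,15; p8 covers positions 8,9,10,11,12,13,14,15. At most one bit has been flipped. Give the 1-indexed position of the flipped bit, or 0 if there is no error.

s1: b1⊕b3⊕b5⊕b7⊕b9⊕b11⊕b13⊕b15 = 0⊕0⊕0⊕1⊕1⊕1⊕1⊕1 = 1
s2: b2⊕b3⊕b6⊕b7⊕b10⊕b11⊕b14⊕b15 = 1⊕0⊕0⊕1⊕0⊕1⊕0⊕1 = 0
s4: b4⊕b5⊕b6⊕b7⊕b12⊕b13⊕b14⊕b15 = 1⊕0⊕0⊕1⊕0⊕1⊕0⊕1 = 0
s8: b8⊕b9⊕b10⊕b11⊕b12⊕b13⊕b14⊕b15 = 1⊕1⊕0⊕1⊕0⊕1⊕0⊕1 = 1
Syndrome (s8...s1) = 1001 → position 9.

9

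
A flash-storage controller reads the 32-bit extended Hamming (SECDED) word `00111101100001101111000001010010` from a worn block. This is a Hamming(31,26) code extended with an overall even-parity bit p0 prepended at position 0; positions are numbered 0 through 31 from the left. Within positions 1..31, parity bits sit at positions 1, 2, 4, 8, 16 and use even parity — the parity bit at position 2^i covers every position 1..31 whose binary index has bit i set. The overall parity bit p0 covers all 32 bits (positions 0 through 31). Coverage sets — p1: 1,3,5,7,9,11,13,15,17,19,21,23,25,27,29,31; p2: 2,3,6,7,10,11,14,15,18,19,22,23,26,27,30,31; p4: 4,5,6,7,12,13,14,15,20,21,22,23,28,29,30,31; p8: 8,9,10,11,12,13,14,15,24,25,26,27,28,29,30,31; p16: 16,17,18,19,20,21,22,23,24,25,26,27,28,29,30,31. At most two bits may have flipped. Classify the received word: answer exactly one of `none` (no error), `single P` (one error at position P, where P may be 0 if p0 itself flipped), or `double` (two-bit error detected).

s1: b1⊕b3⊕b5⊕b7⊕b9⊕b11⊕b13⊕b15⊕b17⊕b19⊕b21⊕b23⊕b25⊕b27⊕b29⊕b31 = 0⊕1⊕1⊕1⊕0⊕0⊕1⊕0⊕1⊕1⊕0⊕0⊕1⊕1⊕0⊕0 = 0
s2: b2⊕b3⊕b6⊕b7⊕b10⊕b11⊕b14⊕b15⊕b18⊕b19⊕b22⊕b23⊕b26⊕b27⊕b30⊕b31 = 1⊕1⊕0⊕1⊕0⊕0⊕1⊕0⊕1⊕1⊕0⊕0⊕0⊕1⊕1⊕0 = 0
s4: b4⊕b5⊕b6⊕b7⊕b12⊕b13⊕b14⊕b15⊕b20⊕b21⊕b22⊕b23⊕b28⊕b29⊕b30⊕b31 = 1⊕1⊕0⊕1⊕0⊕1⊕1⊕0⊕0⊕0⊕0⊕0⊕0⊕0⊕1⊕0 = 0
s8: b8⊕b9⊕b10⊕b11⊕b12⊕b13⊕b14⊕b15⊕b24⊕b25⊕b26⊕b27⊕b28⊕b29⊕b30⊕b31 = 1⊕0⊕0⊕0⊕0⊕1⊕1⊕0⊕0⊕1⊕0⊕1⊕0⊕0⊕1⊕0 = 0
s16: b16⊕b17⊕b18⊕b19⊕b20⊕b21⊕b22⊕b23⊕b24⊕b25⊕b26⊕b27⊕b28⊕b29⊕b30⊕b31 = 1⊕1⊕1⊕1⊕0⊕0⊕0⊕0⊕0⊕1⊕0⊕1⊕0⊕0⊕1⊕0 = 1
Syndrome (s16...s1) = 10000 → position 16.
Overall parity (XOR of all 32 bits, including p0): 0⊕0⊕1⊕1⊕1⊕1⊕0⊕1⊕1⊕0⊕0⊕0⊕0⊕1⊕1⊕0⊕1⊕1⊕1⊕1⊕0⊕0⊕0⊕0⊕0⊕1⊕0⊕1⊕0⊕0⊕1⊕0 = 1
Overall=1, syndrome position=16 → single-bit error at position 16.

single 16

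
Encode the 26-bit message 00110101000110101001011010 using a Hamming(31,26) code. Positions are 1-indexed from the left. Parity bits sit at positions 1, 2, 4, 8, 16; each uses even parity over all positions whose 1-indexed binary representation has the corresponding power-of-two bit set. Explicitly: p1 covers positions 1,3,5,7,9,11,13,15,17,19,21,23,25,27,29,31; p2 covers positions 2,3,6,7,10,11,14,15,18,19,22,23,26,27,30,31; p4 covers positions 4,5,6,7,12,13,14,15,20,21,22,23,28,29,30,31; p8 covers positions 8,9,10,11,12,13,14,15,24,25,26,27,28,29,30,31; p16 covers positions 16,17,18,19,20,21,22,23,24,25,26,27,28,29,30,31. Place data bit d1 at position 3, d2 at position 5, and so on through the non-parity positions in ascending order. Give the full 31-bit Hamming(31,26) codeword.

0101011001010000110101001011010

Place data bits at non-power-of-two positions: b3=0, b5=0, b6=1, b7=1, b9=0, b10=1, b11=0, b12=1, b13=0, b14=0, b15=0, b17=1, b18=1, b19=0, b20=1, b21=0, b22=1, b23=0, b24=0, b25=1, b26=0, b27=1, b28=1, b29=0, b30=1, b31=0.
p1 = XOR of data positions {3,5,7,9,11,13,15,17,19,21,23,25,27,29,31} = 0⊕0⊕1⊕0⊕0⊕0⊕0⊕1⊕0⊕0⊕0⊕1⊕1⊕0⊕0 = 0
p2 = XOR of data positions {3,6,7,10,11,14,15,18,19,22,23,26,27,30,31} = 0⊕1⊕1⊕1⊕0⊕0⊕0⊕1⊕0⊕1⊕0⊕0⊕1⊕1⊕0 = 1
p4 = XOR of data positions {5,6,7,12,13,14,15,20,21,22,23,28,29,30,31} = 0⊕1⊕1⊕1⊕0⊕0⊕0⊕1⊕0⊕1⊕0⊕1⊕0⊕1⊕0 = 1
p8 = XOR of data positions {9,10,11,12,13,14,15,24,25,26,27,28,29,30,31} = 0⊕1⊕0⊕1⊕0⊕0⊕0⊕0⊕1⊕0⊕1⊕1⊕0⊕1⊕0 = 0
p16 = XOR of data positions {17,18,19,20,21,22,23,24,25,26,27,28,29,30,31} = 1⊕1⊕0⊕1⊕0⊕1⊕0⊕0⊕1⊕0⊕1⊕1⊕0⊕1⊕0 = 0
Codeword b1..b31 = 0101011001010000110101001011010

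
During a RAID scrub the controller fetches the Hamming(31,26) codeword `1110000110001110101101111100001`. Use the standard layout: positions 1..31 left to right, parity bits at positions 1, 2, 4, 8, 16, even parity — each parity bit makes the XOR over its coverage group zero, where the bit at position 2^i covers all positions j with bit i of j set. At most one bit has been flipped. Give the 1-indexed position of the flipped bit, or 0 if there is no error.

30

s1: b1⊕b3⊕b5⊕b7⊕b9⊕b11⊕b13⊕b15⊕b17⊕b19⊕b21⊕b23⊕b25⊕b27⊕b29⊕b31 = 1⊕1⊕0⊕0⊕1⊕0⊕1⊕1⊕1⊕1⊕0⊕1⊕1⊕0⊕0⊕1 = 0
s2: b2⊕b3⊕b6⊕b7⊕b10⊕b11⊕b14⊕b15⊕b18⊕b19⊕b22⊕b23⊕b26⊕b27⊕b30⊕b31 = 1⊕1⊕0⊕0⊕0⊕0⊕1⊕1⊕0⊕1⊕1⊕1⊕1⊕0⊕0⊕1 = 1
s4: b4⊕b5⊕b6⊕b7⊕b12⊕b13⊕b14⊕b15⊕b20⊕b21⊕b22⊕b23⊕b28⊕b29⊕b30⊕b31 = 0⊕0⊕0⊕0⊕0⊕1⊕1⊕1⊕1⊕0⊕1⊕1⊕0⊕0⊕0⊕1 = 1
s8: b8⊕b9⊕b10⊕b11⊕b12⊕b13⊕b14⊕b15⊕b24⊕b25⊕b26⊕b27⊕b28⊕b29⊕b30⊕b31 = 1⊕1⊕0⊕0⊕0⊕1⊕1⊕1⊕1⊕1⊕1⊕0⊕0⊕0⊕0⊕1 = 1
s16: b16⊕b17⊕b18⊕b19⊕b20⊕b21⊕b22⊕b23⊕b24⊕b25⊕b26⊕b27⊕b28⊕b29⊕b30⊕b31 = 0⊕1⊕0⊕1⊕1⊕0⊕1⊕1⊕1⊕1⊕1⊕0⊕0⊕0⊕0⊕1 = 1
Syndrome (s16...s1) = 11110 → position 30.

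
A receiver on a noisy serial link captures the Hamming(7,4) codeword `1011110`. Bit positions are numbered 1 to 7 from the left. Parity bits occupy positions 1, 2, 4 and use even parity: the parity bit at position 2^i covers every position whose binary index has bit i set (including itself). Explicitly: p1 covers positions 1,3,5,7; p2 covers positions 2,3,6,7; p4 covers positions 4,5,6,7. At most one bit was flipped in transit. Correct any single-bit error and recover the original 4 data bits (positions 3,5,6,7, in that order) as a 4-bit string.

s1: b1⊕b3⊕b5⊕b7 = 1⊕1⊕1⊕0 = 1
s2: b2⊕b3⊕b6⊕b7 = 0⊕1⊕1⊕0 = 0
s4: b4⊕b5⊕b6⊕b7 = 1⊕1⊕1⊕0 = 1
Syndrome (s4...s1) = 101 → position 5.
Flip bit 5: corrected codeword = 1011010
Data bits at positions 3,5,6,7: 1010

1010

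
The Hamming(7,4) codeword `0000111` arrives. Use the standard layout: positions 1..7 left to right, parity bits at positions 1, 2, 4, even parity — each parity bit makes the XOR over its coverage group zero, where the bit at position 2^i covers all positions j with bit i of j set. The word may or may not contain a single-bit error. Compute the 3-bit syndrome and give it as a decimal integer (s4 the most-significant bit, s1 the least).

4

s1: b1⊕b3⊕b5⊕b7 = 0⊕0⊕1⊕1 = 0
s2: b2⊕b3⊕b6⊕b7 = 0⊕0⊕1⊕1 = 0
s4: b4⊕b5⊕b6⊕b7 = 0⊕1⊕1⊕1 = 1
Syndrome (s4...s1) = 100 → position 4.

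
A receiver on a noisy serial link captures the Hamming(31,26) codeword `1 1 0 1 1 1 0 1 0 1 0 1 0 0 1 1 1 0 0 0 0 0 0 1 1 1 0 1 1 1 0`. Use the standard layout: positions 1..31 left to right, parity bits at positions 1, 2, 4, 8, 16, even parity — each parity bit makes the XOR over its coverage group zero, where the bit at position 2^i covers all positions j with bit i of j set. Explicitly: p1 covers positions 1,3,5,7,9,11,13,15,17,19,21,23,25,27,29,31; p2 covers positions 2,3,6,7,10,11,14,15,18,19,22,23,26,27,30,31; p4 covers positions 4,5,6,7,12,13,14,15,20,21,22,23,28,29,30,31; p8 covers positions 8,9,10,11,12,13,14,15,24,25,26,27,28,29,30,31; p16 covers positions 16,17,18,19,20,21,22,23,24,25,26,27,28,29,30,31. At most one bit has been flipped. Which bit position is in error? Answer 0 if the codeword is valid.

0

s1: b1⊕b3⊕b5⊕b7⊕b9⊕b11⊕b13⊕b15⊕b17⊕b19⊕b21⊕b23⊕b25⊕b27⊕b29⊕b31 = 1⊕0⊕1⊕0⊕0⊕0⊕0⊕1⊕1⊕0⊕0⊕0⊕1⊕0⊕1⊕0 = 0
s2: b2⊕b3⊕b6⊕b7⊕b10⊕b11⊕b14⊕b15⊕b18⊕b19⊕b22⊕b23⊕b26⊕b27⊕b30⊕b31 = 1⊕0⊕1⊕0⊕1⊕0⊕0⊕1⊕0⊕0⊕0⊕0⊕1⊕0⊕1⊕0 = 0
s4: b4⊕b5⊕b6⊕b7⊕b12⊕b13⊕b14⊕b15⊕b20⊕b21⊕b22⊕b23⊕b28⊕b29⊕b30⊕b31 = 1⊕1⊕1⊕0⊕1⊕0⊕0⊕1⊕0⊕0⊕0⊕0⊕1⊕1⊕1⊕0 = 0
s8: b8⊕b9⊕b10⊕b11⊕b12⊕b13⊕b14⊕b15⊕b24⊕b25⊕b26⊕b27⊕b28⊕b29⊕b30⊕b31 = 1⊕0⊕1⊕0⊕1⊕0⊕0⊕1⊕1⊕1⊕1⊕0⊕1⊕1⊕1⊕0 = 0
s16: b16⊕b17⊕b18⊕b19⊕b20⊕b21⊕b22⊕b23⊕b24⊕b25⊕b26⊕b27⊕b28⊕b29⊕b30⊕b31 = 1⊕1⊕0⊕0⊕0⊕0⊕0⊕0⊕1⊕1⊕1⊕0⊕1⊕1⊕1⊕0 = 0
Syndrome (s16...s1) = 00000 → position 0 (no error).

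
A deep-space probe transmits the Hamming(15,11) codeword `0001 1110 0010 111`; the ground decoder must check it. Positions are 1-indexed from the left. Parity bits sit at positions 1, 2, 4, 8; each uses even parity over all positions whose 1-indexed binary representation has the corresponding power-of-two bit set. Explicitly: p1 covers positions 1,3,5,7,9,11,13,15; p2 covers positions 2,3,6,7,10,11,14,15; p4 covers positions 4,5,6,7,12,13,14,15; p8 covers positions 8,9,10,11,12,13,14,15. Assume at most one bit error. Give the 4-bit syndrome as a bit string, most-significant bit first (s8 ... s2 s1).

s1: b1⊕b3⊕b5⊕b7⊕b9⊕b11⊕b13⊕b15 = 0⊕0⊕1⊕1⊕0⊕1⊕1⊕1 = 1
s2: b2⊕b3⊕b6⊕b7⊕b10⊕b11⊕b14⊕b15 = 0⊕0⊕1⊕1⊕0⊕1⊕1⊕1 = 1
s4: b4⊕b5⊕b6⊕b7⊕b12⊕b13⊕b14⊕b15 = 1⊕1⊕1⊕1⊕0⊕1⊕1⊕1 = 1
s8: b8⊕b9⊕b10⊕b11⊕b12⊕b13⊕b14⊕b15 = 0⊕0⊕0⊕1⊕0⊕1⊕1⊕1 = 0
Syndrome (s8...s1) = 0111 → position 7.

0111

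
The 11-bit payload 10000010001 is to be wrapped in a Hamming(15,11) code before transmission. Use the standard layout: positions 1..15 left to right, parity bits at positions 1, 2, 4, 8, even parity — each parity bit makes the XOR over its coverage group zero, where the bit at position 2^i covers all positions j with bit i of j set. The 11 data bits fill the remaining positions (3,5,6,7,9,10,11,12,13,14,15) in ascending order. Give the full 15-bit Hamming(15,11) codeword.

111100000010001

Place data bits at non-power-of-two positions: b3=1, b5=0, b6=0, b7=0, b9=0, b10=0, b11=1, b12=0, b13=0, b14=0, b15=1.
p1 = XOR of data positions {3,5,7,9,11,13,15} = 1⊕0⊕0⊕0⊕1⊕0⊕1 = 1
p2 = XOR of data positions {3,6,7,10,11,14,15} = 1⊕0⊕0⊕0⊕1⊕0⊕1 = 1
p4 = XOR of data positions {5,6,7,12,13,14,15} = 0⊕0⊕0⊕0⊕0⊕0⊕1 = 1
p8 = XOR of data positions {9,10,11,12,13,14,15} = 0⊕0⊕1⊕0⊕0⊕0⊕1 = 0
Codeword b1..b15 = 111100000010001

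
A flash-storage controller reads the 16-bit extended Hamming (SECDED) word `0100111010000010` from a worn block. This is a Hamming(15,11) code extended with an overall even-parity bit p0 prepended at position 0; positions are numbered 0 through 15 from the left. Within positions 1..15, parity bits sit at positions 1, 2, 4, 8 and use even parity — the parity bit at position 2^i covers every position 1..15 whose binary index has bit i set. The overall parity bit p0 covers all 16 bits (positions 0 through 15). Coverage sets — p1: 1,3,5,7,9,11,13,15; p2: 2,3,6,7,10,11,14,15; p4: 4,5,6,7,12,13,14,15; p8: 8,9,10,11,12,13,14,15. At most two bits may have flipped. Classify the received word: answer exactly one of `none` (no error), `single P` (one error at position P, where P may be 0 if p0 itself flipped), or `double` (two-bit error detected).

s1: b1⊕b3⊕b5⊕b7⊕b9⊕b11⊕b13⊕b15 = 1⊕0⊕1⊕0⊕0⊕0⊕0⊕0 = 0
s2: b2⊕b3⊕b6⊕b7⊕b10⊕b11⊕b14⊕b15 = 0⊕0⊕1⊕0⊕0⊕0⊕1⊕0 = 0
s4: b4⊕b5⊕b6⊕b7⊕b12⊕b13⊕b14⊕b15 = 1⊕1⊕1⊕0⊕0⊕0⊕1⊕0 = 0
s8: b8⊕b9⊕b10⊕b11⊕b12⊕b13⊕b14⊕b15 = 1⊕0⊕0⊕0⊕0⊕0⊕1⊕0 = 0
Syndrome (s8...s1) = 0000 → position 0 (no error).
Overall parity (XOR of all 16 bits, including p0): 0⊕1⊕0⊕0⊕1⊕1⊕1⊕0⊕1⊕0⊕0⊕0⊕0⊕0⊕1⊕0 = 0
Overall=0, syndrome position=0 → no error.

none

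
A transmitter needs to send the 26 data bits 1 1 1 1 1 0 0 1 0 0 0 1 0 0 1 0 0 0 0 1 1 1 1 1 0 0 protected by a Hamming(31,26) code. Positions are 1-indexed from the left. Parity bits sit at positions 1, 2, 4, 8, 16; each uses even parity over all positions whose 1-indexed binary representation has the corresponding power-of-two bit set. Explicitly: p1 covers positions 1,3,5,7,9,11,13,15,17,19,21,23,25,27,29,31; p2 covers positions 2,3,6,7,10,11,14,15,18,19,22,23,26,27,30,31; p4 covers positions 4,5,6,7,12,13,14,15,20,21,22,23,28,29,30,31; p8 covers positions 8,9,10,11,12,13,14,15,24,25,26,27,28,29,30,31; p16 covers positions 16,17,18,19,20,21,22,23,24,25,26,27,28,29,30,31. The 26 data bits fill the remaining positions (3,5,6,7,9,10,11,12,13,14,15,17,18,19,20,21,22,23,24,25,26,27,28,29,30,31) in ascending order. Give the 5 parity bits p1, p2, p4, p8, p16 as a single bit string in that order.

Place data bits at non-power-of-two positions: b3=1, b5=1, b6=1, b7=1, b9=1, b10=0, b11=0, b12=1, b13=0, b14=0, b15=0, b17=1, b18=0, b19=0, b20=1, b21=0, b22=0, b23=0, b24=0, b25=1, b26=1, b27=1, b28=1, b29=1, b30=0, b31=0.
p1 = XOR of data positions {3,5,7,9,11,13,15,17,19,21,23,25,27,29,31} = 1⊕1⊕1⊕1⊕0⊕0⊕0⊕1⊕0⊕0⊕0⊕1⊕1⊕1⊕0 = 0
p2 = XOR of data positions {3,6,7,10,11,14,15,18,19,22,23,26,27,30,31} = 1⊕1⊕1⊕0⊕0⊕0⊕0⊕0⊕0⊕0⊕0⊕1⊕1⊕0⊕0 = 1
p4 = XOR of data positions {5,6,7,12,13,14,15,20,21,22,23,28,29,30,31} = 1⊕1⊕1⊕1⊕0⊕0⊕0⊕1⊕0⊕0⊕0⊕1⊕1⊕0⊕0 = 1
p8 = XOR of data positions {9,10,11,12,13,14,15,24,25,26,27,28,29,30,31} = 1⊕0⊕0⊕1⊕0⊕0⊕0⊕0⊕1⊕1⊕1⊕1⊕1⊕0⊕0 = 1
p16 = XOR of data positions {17,18,19,20,21,22,23,24,25,26,27,28,29,30,31} = 1⊕0⊕0⊕1⊕0⊕0⊕0⊕0⊕1⊕1⊕1⊕1⊕1⊕0⊕0 = 1
Parity bits p1,p2,p4,p8,p16 = 01111

01111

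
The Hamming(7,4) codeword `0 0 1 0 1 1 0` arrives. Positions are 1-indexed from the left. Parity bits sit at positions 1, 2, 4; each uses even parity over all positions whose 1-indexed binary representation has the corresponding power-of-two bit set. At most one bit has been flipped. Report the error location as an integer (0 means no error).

s1: b1⊕b3⊕b5⊕b7 = 0⊕1⊕1⊕0 = 0
s2: b2⊕b3⊕b6⊕b7 = 0⊕1⊕1⊕0 = 0
s4: b4⊕b5⊕b6⊕b7 = 0⊕1⊕1⊕0 = 0
Syndrome (s4...s1) = 000 → position 0 (no error).

0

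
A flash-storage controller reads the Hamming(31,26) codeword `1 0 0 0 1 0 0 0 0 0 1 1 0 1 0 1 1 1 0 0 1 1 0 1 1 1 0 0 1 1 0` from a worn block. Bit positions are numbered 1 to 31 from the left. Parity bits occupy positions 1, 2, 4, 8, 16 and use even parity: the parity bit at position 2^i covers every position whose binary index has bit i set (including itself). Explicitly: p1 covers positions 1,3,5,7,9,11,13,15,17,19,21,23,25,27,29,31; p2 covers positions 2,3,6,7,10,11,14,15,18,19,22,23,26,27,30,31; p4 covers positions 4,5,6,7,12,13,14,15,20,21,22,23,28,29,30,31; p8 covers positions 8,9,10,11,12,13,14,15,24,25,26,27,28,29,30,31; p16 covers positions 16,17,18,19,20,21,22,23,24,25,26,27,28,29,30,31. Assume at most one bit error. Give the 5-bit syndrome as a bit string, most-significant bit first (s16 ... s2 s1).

00101

s1: b1⊕b3⊕b5⊕b7⊕b9⊕b11⊕b13⊕b15⊕b17⊕b19⊕b21⊕b23⊕b25⊕b27⊕b29⊕b31 = 1⊕0⊕1⊕0⊕0⊕1⊕0⊕0⊕1⊕0⊕1⊕0⊕1⊕0⊕1⊕0 = 1
s2: b2⊕b3⊕b6⊕b7⊕b10⊕b11⊕b14⊕b15⊕b18⊕b19⊕b22⊕b23⊕b26⊕b27⊕b30⊕b31 = 0⊕0⊕0⊕0⊕0⊕1⊕1⊕0⊕1⊕0⊕1⊕0⊕1⊕0⊕1⊕0 = 0
s4: b4⊕b5⊕b6⊕b7⊕b12⊕b13⊕b14⊕b15⊕b20⊕b21⊕b22⊕b23⊕b28⊕b29⊕b30⊕b31 = 0⊕1⊕0⊕0⊕1⊕0⊕1⊕0⊕0⊕1⊕1⊕0⊕0⊕1⊕1⊕0 = 1
s8: b8⊕b9⊕b10⊕b11⊕b12⊕b13⊕b14⊕b15⊕b24⊕b25⊕b26⊕b27⊕b28⊕b29⊕b30⊕b31 = 0⊕0⊕0⊕1⊕1⊕0⊕1⊕0⊕1⊕1⊕1⊕0⊕0⊕1⊕1⊕0 = 0
s16: b16⊕b17⊕b18⊕b19⊕b20⊕b21⊕b22⊕b23⊕b24⊕b25⊕b26⊕b27⊕b28⊕b29⊕b30⊕b31 = 1⊕1⊕1⊕0⊕0⊕1⊕1⊕0⊕1⊕1⊕1⊕0⊕0⊕1⊕1⊕0 = 0
Syndrome (s16...s1) = 00101 → position 5.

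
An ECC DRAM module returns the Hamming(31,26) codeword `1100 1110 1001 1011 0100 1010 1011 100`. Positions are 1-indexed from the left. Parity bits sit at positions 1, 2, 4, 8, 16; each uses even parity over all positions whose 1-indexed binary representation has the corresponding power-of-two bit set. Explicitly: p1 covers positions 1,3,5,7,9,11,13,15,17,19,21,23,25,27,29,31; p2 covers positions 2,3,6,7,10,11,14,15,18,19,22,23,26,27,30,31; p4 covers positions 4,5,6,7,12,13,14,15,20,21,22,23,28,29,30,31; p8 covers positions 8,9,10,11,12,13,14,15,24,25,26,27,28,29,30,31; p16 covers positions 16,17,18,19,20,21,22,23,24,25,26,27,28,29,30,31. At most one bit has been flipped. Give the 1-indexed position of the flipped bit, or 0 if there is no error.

s1: b1⊕b3⊕b5⊕b7⊕b9⊕b11⊕b13⊕b15⊕b17⊕b19⊕b21⊕b23⊕b25⊕b27⊕b29⊕b31 = 1⊕0⊕1⊕1⊕1⊕0⊕1⊕1⊕0⊕0⊕1⊕1⊕1⊕1⊕1⊕0 = 1
s2: b2⊕b3⊕b6⊕b7⊕b10⊕b11⊕b14⊕b15⊕b18⊕b19⊕b22⊕b23⊕b26⊕b27⊕b30⊕b31 = 1⊕0⊕1⊕1⊕0⊕0⊕0⊕1⊕1⊕0⊕0⊕1⊕0⊕1⊕0⊕0 = 1
s4: b4⊕b5⊕b6⊕b7⊕b12⊕b13⊕b14⊕b15⊕b20⊕b21⊕b22⊕b23⊕b28⊕b29⊕b30⊕b31 = 0⊕1⊕1⊕1⊕1⊕1⊕0⊕1⊕0⊕1⊕0⊕1⊕1⊕1⊕0⊕0 = 0
s8: b8⊕b9⊕b10⊕b11⊕b12⊕b13⊕b14⊕b15⊕b24⊕b25⊕b26⊕b27⊕b28⊕b29⊕b30⊕b31 = 0⊕1⊕0⊕0⊕1⊕1⊕0⊕1⊕0⊕1⊕0⊕1⊕1⊕1⊕0⊕0 = 0
s16: b16⊕b17⊕b18⊕b19⊕b20⊕b21⊕b22⊕b23⊕b24⊕b25⊕b26⊕b27⊕b28⊕b29⊕b30⊕b31 = 1⊕0⊕1⊕0⊕0⊕1⊕0⊕1⊕0⊕1⊕0⊕1⊕1⊕1⊕0⊕0 = 0
Syndrome (s16...s1) = 00011 → position 3.

3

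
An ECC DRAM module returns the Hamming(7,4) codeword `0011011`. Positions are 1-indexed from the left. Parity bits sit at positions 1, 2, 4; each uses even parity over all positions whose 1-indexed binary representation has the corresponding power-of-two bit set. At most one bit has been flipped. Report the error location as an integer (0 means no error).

6

s1: b1⊕b3⊕b5⊕b7 = 0⊕1⊕0⊕1 = 0
s2: b2⊕b3⊕b6⊕b7 = 0⊕1⊕1⊕1 = 1
s4: b4⊕b5⊕b6⊕b7 = 1⊕0⊕1⊕1 = 1
Syndrome (s4...s1) = 110 → position 6.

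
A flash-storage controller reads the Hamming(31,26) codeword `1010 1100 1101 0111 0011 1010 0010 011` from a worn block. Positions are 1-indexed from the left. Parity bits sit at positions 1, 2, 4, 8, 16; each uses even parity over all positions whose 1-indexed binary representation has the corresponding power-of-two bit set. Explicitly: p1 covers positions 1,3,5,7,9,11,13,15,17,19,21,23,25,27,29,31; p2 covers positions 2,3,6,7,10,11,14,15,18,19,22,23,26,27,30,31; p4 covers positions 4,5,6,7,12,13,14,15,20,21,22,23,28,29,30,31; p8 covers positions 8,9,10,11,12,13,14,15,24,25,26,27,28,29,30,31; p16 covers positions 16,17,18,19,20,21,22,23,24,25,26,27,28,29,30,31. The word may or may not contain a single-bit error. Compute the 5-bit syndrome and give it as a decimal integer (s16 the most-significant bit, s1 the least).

0

s1: b1⊕b3⊕b5⊕b7⊕b9⊕b11⊕b13⊕b15⊕b17⊕b19⊕b21⊕b23⊕b25⊕b27⊕b29⊕b31 = 1⊕1⊕1⊕0⊕1⊕0⊕0⊕1⊕0⊕1⊕1⊕1⊕0⊕1⊕0⊕1 = 0
s2: b2⊕b3⊕b6⊕b7⊕b10⊕b11⊕b14⊕b15⊕b18⊕b19⊕b22⊕b23⊕b26⊕b27⊕b30⊕b31 = 0⊕1⊕1⊕0⊕1⊕0⊕1⊕1⊕0⊕1⊕0⊕1⊕0⊕1⊕1⊕1 = 0
s4: b4⊕b5⊕b6⊕b7⊕b12⊕b13⊕b14⊕b15⊕b20⊕b21⊕b22⊕b23⊕b28⊕b29⊕b30⊕b31 = 0⊕1⊕1⊕0⊕1⊕0⊕1⊕1⊕1⊕1⊕0⊕1⊕0⊕0⊕1⊕1 = 0
s8: b8⊕b9⊕b10⊕b11⊕b12⊕b13⊕b14⊕b15⊕b24⊕b25⊕b26⊕b27⊕b28⊕b29⊕b30⊕b31 = 0⊕1⊕1⊕0⊕1⊕0⊕1⊕1⊕0⊕0⊕0⊕1⊕0⊕0⊕1⊕1 = 0
s16: b16⊕b17⊕b18⊕b19⊕b20⊕b21⊕b22⊕b23⊕b24⊕b25⊕b26⊕b27⊕b28⊕b29⊕b30⊕b31 = 1⊕0⊕0⊕1⊕1⊕1⊕0⊕1⊕0⊕0⊕0⊕1⊕0⊕0⊕1⊕1 = 0
Syndrome (s16...s1) = 00000 → position 0 (no error).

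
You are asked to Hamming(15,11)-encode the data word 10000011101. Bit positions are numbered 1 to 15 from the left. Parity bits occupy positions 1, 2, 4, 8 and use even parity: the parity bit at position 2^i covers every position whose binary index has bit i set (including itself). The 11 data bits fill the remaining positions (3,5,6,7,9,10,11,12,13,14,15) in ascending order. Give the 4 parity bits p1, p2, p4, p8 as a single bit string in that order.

Place data bits at non-power-of-two positions: b3=1, b5=0, b6=0, b7=0, b9=0, b10=0, b11=1, b12=1, b13=1, b14=0, b15=1.
p1 = XOR of data positions {3,5,7,9,11,13,15} = 1⊕0⊕0⊕0⊕1⊕1⊕1 = 0
p2 = XOR of data positions {3,6,7,10,11,14,15} = 1⊕0⊕0⊕0⊕1⊕0⊕1 = 1
p4 = XOR of data positions {5,6,7,12,13,14,15} = 0⊕0⊕0⊕1⊕1⊕0⊕1 = 1
p8 = XOR of data positions {9,10,11,12,13,14,15} = 0⊕0⊕1⊕1⊕1⊕0⊕1 = 0
Parity bits p1,p2,p4,p8 = 0110

0110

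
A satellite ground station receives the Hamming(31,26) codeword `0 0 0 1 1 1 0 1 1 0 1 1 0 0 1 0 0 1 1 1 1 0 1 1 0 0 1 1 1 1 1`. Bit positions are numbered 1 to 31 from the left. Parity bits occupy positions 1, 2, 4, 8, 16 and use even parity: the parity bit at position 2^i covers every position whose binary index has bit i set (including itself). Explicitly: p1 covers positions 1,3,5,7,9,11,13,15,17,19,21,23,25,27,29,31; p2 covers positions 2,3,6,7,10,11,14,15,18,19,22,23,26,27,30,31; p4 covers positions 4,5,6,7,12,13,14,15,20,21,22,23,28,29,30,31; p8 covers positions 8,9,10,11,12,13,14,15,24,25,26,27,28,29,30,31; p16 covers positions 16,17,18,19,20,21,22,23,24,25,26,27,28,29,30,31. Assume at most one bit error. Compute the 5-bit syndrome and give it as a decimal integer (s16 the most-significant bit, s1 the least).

s1: b1⊕b3⊕b5⊕b7⊕b9⊕b11⊕b13⊕b15⊕b17⊕b19⊕b21⊕b23⊕b25⊕b27⊕b29⊕b31 = 0⊕0⊕1⊕0⊕1⊕1⊕0⊕1⊕0⊕1⊕1⊕1⊕0⊕1⊕1⊕1 = 0
s2: b2⊕b3⊕b6⊕b7⊕b10⊕b11⊕b14⊕b15⊕b18⊕b19⊕b22⊕b23⊕b26⊕b27⊕b30⊕b31 = 0⊕0⊕1⊕0⊕0⊕1⊕0⊕1⊕1⊕1⊕0⊕1⊕0⊕1⊕1⊕1 = 1
s4: b4⊕b5⊕b6⊕b7⊕b12⊕b13⊕b14⊕b15⊕b20⊕b21⊕b22⊕b23⊕b28⊕b29⊕b30⊕b31 = 1⊕1⊕1⊕0⊕1⊕0⊕0⊕1⊕1⊕1⊕0⊕1⊕1⊕1⊕1⊕1 = 0
s8: b8⊕b9⊕b10⊕b11⊕b12⊕b13⊕b14⊕b15⊕b24⊕b25⊕b26⊕b27⊕b28⊕b29⊕b30⊕b31 = 1⊕1⊕0⊕1⊕1⊕0⊕0⊕1⊕1⊕0⊕0⊕1⊕1⊕1⊕1⊕1 = 1
s16: b16⊕b17⊕b18⊕b19⊕b20⊕b21⊕b22⊕b23⊕b24⊕b25⊕b26⊕b27⊕b28⊕b29⊕b30⊕b31 = 0⊕0⊕1⊕1⊕1⊕1⊕0⊕1⊕1⊕0⊕0⊕1⊕1⊕1⊕1⊕1 = 1
Syndrome (s16...s1) = 11010 → position 26.

26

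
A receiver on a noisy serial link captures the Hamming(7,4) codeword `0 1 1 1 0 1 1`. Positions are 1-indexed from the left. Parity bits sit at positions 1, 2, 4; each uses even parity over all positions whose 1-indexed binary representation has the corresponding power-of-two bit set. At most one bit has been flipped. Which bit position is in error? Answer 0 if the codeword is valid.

s1: b1⊕b3⊕b5⊕b7 = 0⊕1⊕0⊕1 = 0
s2: b2⊕b3⊕b6⊕b7 = 1⊕1⊕1⊕1 = 0
s4: b4⊕b5⊕b6⊕b7 = 1⊕0⊕1⊕1 = 1
Syndrome (s4...s1) = 100 → position 4.

4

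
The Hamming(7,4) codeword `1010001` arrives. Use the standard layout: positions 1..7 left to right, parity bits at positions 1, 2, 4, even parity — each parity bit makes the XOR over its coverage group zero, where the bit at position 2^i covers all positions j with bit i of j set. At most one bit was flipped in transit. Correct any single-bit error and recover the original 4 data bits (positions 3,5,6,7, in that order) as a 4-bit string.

s1: b1⊕b3⊕b5⊕b7 = 1⊕1⊕0⊕1 = 1
s2: b2⊕b3⊕b6⊕b7 = 0⊕1⊕0⊕1 = 0
s4: b4⊕b5⊕b6⊕b7 = 0⊕0⊕0⊕1 = 1
Syndrome (s4...s1) = 101 → position 5.
Flip bit 5: corrected codeword = 1010101
Data bits at positions 3,5,6,7: 1101

1101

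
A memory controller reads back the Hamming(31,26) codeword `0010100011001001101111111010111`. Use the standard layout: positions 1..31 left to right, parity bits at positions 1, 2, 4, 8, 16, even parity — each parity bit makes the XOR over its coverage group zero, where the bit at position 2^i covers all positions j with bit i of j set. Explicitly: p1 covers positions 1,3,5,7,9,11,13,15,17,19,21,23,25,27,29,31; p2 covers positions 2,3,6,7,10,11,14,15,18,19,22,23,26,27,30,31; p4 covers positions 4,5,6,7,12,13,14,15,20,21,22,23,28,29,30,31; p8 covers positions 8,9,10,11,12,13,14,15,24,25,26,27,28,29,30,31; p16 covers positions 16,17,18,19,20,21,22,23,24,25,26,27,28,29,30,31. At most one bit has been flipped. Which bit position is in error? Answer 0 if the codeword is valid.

s1: b1⊕b3⊕b5⊕b7⊕b9⊕b11⊕b13⊕b15⊕b17⊕b19⊕b21⊕b23⊕b25⊕b27⊕b29⊕b31 = 0⊕1⊕1⊕0⊕1⊕0⊕1⊕0⊕1⊕1⊕1⊕1⊕1⊕1⊕1⊕1 = 0
s2: b2⊕b3⊕b6⊕b7⊕b10⊕b11⊕b14⊕b15⊕b18⊕b19⊕b22⊕b23⊕b26⊕b27⊕b30⊕b31 = 0⊕1⊕0⊕0⊕1⊕0⊕0⊕0⊕0⊕1⊕1⊕1⊕0⊕1⊕1⊕1 = 0
s4: b4⊕b5⊕b6⊕b7⊕b12⊕b13⊕b14⊕b15⊕b20⊕b21⊕b22⊕b23⊕b28⊕b29⊕b30⊕b31 = 0⊕1⊕0⊕0⊕0⊕1⊕0⊕0⊕1⊕1⊕1⊕1⊕0⊕1⊕1⊕1 = 1
s8: b8⊕b9⊕b10⊕b11⊕b12⊕b13⊕b14⊕b15⊕b24⊕b25⊕b26⊕b27⊕b28⊕b29⊕b30⊕b31 = 0⊕1⊕1⊕0⊕0⊕1⊕0⊕0⊕1⊕1⊕0⊕1⊕0⊕1⊕1⊕1 = 1
s16: b16⊕b17⊕b18⊕b19⊕b20⊕b21⊕b22⊕b23⊕b24⊕b25⊕b26⊕b27⊕b28⊕b29⊕b30⊕b31 = 1⊕1⊕0⊕1⊕1⊕1⊕1⊕1⊕1⊕1⊕0⊕1⊕0⊕1⊕1⊕1 = 1
Syndrome (s16...s1) = 11100 → position 28.

28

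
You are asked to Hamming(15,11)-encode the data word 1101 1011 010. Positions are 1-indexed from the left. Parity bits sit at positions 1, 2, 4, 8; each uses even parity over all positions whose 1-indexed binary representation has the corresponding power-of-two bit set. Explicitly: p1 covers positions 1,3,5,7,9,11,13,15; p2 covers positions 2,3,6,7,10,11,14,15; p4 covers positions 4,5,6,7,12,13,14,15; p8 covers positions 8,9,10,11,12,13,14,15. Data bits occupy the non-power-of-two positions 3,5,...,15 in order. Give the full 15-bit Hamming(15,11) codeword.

101010101011010

Place data bits at non-power-of-two positions: b3=1, b5=1, b6=0, b7=1, b9=1, b10=0, b11=1, b12=1, b13=0, b14=1, b15=0.
p1 = XOR of data positions {3,5,7,9,11,13,15} = 1⊕1⊕1⊕1⊕1⊕0⊕0 = 1
p2 = XOR of data positions {3,6,7,10,11,14,15} = 1⊕0⊕1⊕0⊕1⊕1⊕0 = 0
p4 = XOR of data positions {5,6,7,12,13,14,15} = 1⊕0⊕1⊕1⊕0⊕1⊕0 = 0
p8 = XOR of data positions {9,10,11,12,13,14,15} = 1⊕0⊕1⊕1⊕0⊕1⊕0 = 0
Codeword b1..b15 = 101010101011010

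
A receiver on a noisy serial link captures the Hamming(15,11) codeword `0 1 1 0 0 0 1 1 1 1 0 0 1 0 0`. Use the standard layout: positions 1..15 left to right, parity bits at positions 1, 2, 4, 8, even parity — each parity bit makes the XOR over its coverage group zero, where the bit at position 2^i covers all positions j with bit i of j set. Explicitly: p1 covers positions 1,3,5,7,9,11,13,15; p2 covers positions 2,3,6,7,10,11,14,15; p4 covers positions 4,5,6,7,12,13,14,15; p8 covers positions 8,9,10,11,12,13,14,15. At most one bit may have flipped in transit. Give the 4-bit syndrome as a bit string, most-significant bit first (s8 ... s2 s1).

0000

s1: b1⊕b3⊕b5⊕b7⊕b9⊕b11⊕b13⊕b15 = 0⊕1⊕0⊕1⊕1⊕0⊕1⊕0 = 0
s2: b2⊕b3⊕b6⊕b7⊕b10⊕b11⊕b14⊕b15 = 1⊕1⊕0⊕1⊕1⊕0⊕0⊕0 = 0
s4: b4⊕b5⊕b6⊕b7⊕b12⊕b13⊕b14⊕b15 = 0⊕0⊕0⊕1⊕0⊕1⊕0⊕0 = 0
s8: b8⊕b9⊕b10⊕b11⊕b12⊕b13⊕b14⊕b15 = 1⊕1⊕1⊕0⊕0⊕1⊕0⊕0 = 0
Syndrome (s8...s1) = 0000 → position 0 (no error).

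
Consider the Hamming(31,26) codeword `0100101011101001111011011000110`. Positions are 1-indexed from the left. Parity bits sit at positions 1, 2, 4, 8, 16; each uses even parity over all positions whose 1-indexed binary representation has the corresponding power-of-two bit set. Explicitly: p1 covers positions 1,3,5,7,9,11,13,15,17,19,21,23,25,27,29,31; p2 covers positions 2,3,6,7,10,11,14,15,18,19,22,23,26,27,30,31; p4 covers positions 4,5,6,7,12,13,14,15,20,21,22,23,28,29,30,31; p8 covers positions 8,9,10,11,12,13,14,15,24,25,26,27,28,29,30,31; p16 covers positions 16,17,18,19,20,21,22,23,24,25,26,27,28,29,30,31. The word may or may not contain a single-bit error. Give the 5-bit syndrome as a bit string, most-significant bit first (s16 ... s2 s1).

s1: b1⊕b3⊕b5⊕b7⊕b9⊕b11⊕b13⊕b15⊕b17⊕b19⊕b21⊕b23⊕b25⊕b27⊕b29⊕b31 = 0⊕0⊕1⊕1⊕1⊕1⊕1⊕0⊕1⊕1⊕1⊕0⊕1⊕0⊕1⊕0 = 0
s2: b2⊕b3⊕b6⊕b7⊕b10⊕b11⊕b14⊕b15⊕b18⊕b19⊕b22⊕b23⊕b26⊕b27⊕b30⊕b31 = 1⊕0⊕0⊕1⊕1⊕1⊕0⊕0⊕1⊕1⊕1⊕0⊕0⊕0⊕1⊕0 = 0
s4: b4⊕b5⊕b6⊕b7⊕b12⊕b13⊕b14⊕b15⊕b20⊕b21⊕b22⊕b23⊕b28⊕b29⊕b30⊕b31 = 0⊕1⊕0⊕1⊕0⊕1⊕0⊕0⊕0⊕1⊕1⊕0⊕0⊕1⊕1⊕0 = 1
s8: b8⊕b9⊕b10⊕b11⊕b12⊕b13⊕b14⊕b15⊕b24⊕b25⊕b26⊕b27⊕b28⊕b29⊕b30⊕b31 = 0⊕1⊕1⊕1⊕0⊕1⊕0⊕0⊕1⊕1⊕0⊕0⊕0⊕1⊕1⊕0 = 0
s16: b16⊕b17⊕b18⊕b19⊕b20⊕b21⊕b22⊕b23⊕b24⊕b25⊕b26⊕b27⊕b28⊕b29⊕b30⊕b31 = 1⊕1⊕1⊕1⊕0⊕1⊕1⊕0⊕1⊕1⊕0⊕0⊕0⊕1⊕1⊕0 = 0
Syndrome (s16...s1) = 00100 → position 4.

00100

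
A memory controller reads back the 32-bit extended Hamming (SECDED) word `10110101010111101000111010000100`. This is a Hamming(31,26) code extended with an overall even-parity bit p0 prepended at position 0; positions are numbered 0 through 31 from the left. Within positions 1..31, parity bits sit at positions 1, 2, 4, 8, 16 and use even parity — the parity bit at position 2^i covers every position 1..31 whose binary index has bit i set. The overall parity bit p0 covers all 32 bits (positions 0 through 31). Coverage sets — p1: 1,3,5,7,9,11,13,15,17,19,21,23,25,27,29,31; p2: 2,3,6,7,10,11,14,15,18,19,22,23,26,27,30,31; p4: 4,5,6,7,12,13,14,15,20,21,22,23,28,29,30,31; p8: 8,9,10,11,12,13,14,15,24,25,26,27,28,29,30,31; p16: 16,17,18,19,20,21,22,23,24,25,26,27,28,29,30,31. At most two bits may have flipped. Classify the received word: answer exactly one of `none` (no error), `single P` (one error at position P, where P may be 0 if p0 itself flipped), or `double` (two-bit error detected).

s1: b1⊕b3⊕b5⊕b7⊕b9⊕b11⊕b13⊕b15⊕b17⊕b19⊕b21⊕b23⊕b25⊕b27⊕b29⊕b31 = 0⊕1⊕1⊕1⊕1⊕1⊕1⊕0⊕0⊕0⊕1⊕0⊕0⊕0⊕1⊕0 = 0
s2: b2⊕b3⊕b6⊕b7⊕b10⊕b11⊕b14⊕b15⊕b18⊕b19⊕b22⊕b23⊕b26⊕b27⊕b30⊕b31 = 1⊕1⊕0⊕1⊕0⊕1⊕1⊕0⊕0⊕0⊕1⊕0⊕0⊕0⊕0⊕0 = 0
s4: b4⊕b5⊕b6⊕b7⊕b12⊕b13⊕b14⊕b15⊕b20⊕b21⊕b22⊕b23⊕b28⊕b29⊕b30⊕b31 = 0⊕1⊕0⊕1⊕1⊕1⊕1⊕0⊕1⊕1⊕1⊕0⊕0⊕1⊕0⊕0 = 1
s8: b8⊕b9⊕b10⊕b11⊕b12⊕b13⊕b14⊕b15⊕b24⊕b25⊕b26⊕b27⊕b28⊕b29⊕b30⊕b31 = 0⊕1⊕0⊕1⊕1⊕1⊕1⊕0⊕1⊕0⊕0⊕0⊕0⊕1⊕0⊕0 = 1
s16: b16⊕b17⊕b18⊕b19⊕b20⊕b21⊕b22⊕b23⊕b24⊕b25⊕b26⊕b27⊕b28⊕b29⊕b30⊕b31 = 1⊕0⊕0⊕0⊕1⊕1⊕1⊕0⊕1⊕0⊕0⊕0⊕0⊕1⊕0⊕0 = 0
Syndrome (s16...s1) = 01100 → position 12.
Overall parity (XOR of all 32 bits, including p0): 1⊕0⊕1⊕1⊕0⊕1⊕0⊕1⊕0⊕1⊕0⊕1⊕1⊕1⊕1⊕0⊕1⊕0⊕0⊕0⊕1⊕1⊕1⊕0⊕1⊕0⊕0⊕0⊕0⊕1⊕0⊕0 = 0
Overall=0, syndrome position=12 → double-bit error detected (uncorrectable).

double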